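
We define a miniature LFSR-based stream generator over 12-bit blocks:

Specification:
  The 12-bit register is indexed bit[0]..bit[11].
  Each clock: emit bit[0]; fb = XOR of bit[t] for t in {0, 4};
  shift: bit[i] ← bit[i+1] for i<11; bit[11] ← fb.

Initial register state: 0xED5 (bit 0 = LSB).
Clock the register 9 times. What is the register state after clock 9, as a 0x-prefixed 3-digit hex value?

0x1C7

reg_0 = 0xED5
clock 1: out=1, reg = 0x76A
clock 2: out=0, reg = 0x3B5
clock 3: out=1, reg = 0x1DA
clock 4: out=0, reg = 0x8ED
clock 5: out=1, reg = 0xC76
clock 6: out=0, reg = 0xE3B
clock 7: out=1, reg = 0x71D
clock 8: out=1, reg = 0x38E
clock 9: out=0, reg = 0x1C7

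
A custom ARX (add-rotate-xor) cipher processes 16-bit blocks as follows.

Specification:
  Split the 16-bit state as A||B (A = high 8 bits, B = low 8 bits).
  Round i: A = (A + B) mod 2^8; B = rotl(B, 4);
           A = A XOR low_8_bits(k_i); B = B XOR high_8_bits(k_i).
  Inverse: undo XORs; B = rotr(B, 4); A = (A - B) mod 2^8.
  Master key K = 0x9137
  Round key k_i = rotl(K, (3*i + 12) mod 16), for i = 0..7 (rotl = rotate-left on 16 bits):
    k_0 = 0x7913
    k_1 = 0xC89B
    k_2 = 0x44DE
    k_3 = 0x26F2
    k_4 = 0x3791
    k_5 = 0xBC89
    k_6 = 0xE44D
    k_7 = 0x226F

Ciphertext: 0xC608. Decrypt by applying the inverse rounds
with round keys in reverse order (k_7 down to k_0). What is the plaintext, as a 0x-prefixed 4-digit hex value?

0xB596

s_0 = ciphertext = 0xC608
s_1 = InvRound(s_0, k_7) = 0x07A2
s_2 = InvRound(s_1, k_6) = 0xE664
s_3 = InvRound(s_2, k_5) = 0xE28D
s_4 = InvRound(s_3, k_4) = 0xC8AB
s_5 = InvRound(s_4, k_3) = 0x62D8
s_6 = InvRound(s_5, k_2) = 0xF3C9
s_7 = InvRound(s_6, k_1) = 0x5810
s_8 = InvRound(s_7, k_0) = 0xB596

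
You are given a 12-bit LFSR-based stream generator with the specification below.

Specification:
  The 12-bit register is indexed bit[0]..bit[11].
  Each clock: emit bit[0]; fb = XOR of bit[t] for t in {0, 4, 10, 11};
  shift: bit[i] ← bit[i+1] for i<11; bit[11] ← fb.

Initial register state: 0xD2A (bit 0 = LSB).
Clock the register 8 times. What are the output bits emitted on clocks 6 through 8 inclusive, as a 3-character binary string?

reg_0 = 0xD2A
clock 1: out=0, reg = 0x695
clock 2: out=1, reg = 0xB4A
clock 3: out=0, reg = 0xDA5
clock 4: out=1, reg = 0xED2
clock 5: out=0, reg = 0xF69
clock 6: out=1, reg = 0xFB4
clock 7: out=0, reg = 0xFDA
clock 8: out=0, reg = 0xFED

100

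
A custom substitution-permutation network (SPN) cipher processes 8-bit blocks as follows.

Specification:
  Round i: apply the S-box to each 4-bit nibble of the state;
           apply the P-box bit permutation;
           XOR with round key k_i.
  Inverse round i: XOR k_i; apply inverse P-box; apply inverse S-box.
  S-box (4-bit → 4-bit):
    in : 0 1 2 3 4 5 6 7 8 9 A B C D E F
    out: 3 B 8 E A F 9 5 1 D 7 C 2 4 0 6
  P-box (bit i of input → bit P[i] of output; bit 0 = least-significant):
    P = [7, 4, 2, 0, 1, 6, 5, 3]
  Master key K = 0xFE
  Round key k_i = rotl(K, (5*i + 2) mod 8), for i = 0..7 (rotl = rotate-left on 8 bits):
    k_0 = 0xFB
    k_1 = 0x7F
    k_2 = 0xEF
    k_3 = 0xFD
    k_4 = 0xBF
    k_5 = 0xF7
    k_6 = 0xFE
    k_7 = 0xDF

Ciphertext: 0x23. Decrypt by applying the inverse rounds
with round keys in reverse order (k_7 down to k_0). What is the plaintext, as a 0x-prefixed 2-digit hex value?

0xDC

s_0 = ciphertext = 0x23
s_1 = InvRound(s_0, k_7) = 0x3A
s_2 = InvRound(s_1, k_6) = 0xC7
s_3 = InvRound(s_2, k_5) = 0xDC
s_4 = InvRound(s_3, k_4) = 0xA2
s_5 = InvRound(s_4, k_3) = 0x13
s_6 = InvRound(s_5, k_2) = 0x3A
s_7 = InvRound(s_6, k_1) = 0xCB
s_8 = InvRound(s_7, k_0) = 0xDC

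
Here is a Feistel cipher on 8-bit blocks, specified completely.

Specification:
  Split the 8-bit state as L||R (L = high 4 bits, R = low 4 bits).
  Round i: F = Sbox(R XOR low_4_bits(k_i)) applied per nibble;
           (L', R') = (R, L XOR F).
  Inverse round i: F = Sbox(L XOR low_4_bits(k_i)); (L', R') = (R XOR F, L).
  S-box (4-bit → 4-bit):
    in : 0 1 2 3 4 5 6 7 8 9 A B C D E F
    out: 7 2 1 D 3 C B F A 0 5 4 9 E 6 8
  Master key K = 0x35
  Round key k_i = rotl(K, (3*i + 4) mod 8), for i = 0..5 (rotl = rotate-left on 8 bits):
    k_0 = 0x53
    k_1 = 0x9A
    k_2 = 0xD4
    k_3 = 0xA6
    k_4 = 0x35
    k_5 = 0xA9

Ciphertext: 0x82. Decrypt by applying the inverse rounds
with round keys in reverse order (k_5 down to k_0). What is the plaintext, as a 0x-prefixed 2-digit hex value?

s_0 = ciphertext = 0x82
s_1 = InvRound(s_0, k_5) = 0x08
s_2 = InvRound(s_1, k_4) = 0x40
s_3 = InvRound(s_2, k_3) = 0x14
s_4 = InvRound(s_3, k_2) = 0x81
s_5 = InvRound(s_4, k_1) = 0x08
s_6 = InvRound(s_5, k_0) = 0x50

0x50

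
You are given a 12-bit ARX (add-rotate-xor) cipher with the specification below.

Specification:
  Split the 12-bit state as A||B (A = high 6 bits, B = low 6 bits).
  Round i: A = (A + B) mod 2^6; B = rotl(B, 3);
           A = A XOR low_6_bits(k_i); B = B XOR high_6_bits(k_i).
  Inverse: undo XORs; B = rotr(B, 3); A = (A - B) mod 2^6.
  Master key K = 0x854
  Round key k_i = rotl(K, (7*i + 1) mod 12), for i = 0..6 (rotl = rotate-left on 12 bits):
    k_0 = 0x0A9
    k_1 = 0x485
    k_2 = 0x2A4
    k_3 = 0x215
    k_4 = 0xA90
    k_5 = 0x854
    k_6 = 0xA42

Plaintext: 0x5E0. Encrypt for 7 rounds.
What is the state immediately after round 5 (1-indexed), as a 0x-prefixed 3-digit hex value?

0x6F5

s_0 = plaintext = 0x5E0
s_1 = Round(s_0, k_0) = 0x786
s_2 = Round(s_1, k_1) = 0x862
s_3 = Round(s_2, k_2) = 0x9DE
s_4 = Round(s_3, k_3) = 0x43B
s_5 = Round(s_4, k_4) = 0x6F5
s_6 = Round(s_5, k_5) = 0x10F
s_7 = Round(s_6, k_6) = 0x450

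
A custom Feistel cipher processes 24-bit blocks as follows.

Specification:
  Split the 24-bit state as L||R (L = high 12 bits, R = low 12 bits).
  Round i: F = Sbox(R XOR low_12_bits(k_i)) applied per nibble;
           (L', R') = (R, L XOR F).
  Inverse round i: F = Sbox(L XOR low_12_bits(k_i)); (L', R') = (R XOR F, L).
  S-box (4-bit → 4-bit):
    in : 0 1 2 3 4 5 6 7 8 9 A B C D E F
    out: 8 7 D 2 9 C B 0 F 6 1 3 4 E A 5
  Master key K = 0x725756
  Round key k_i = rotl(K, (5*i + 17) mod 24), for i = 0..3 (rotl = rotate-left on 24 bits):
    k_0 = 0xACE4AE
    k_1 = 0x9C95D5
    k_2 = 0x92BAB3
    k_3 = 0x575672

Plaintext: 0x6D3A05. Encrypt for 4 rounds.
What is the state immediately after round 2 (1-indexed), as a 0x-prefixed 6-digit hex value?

s_0 = plaintext = 0x6D3A05
s_1 = Round(s_0, k_0) = 0xA05CC0
s_2 = Round(s_1, k_1) = 0xCC0C79
s_3 = Round(s_2, k_2) = 0xC79781
s_4 = Round(s_3, k_3) = 0x781B2B

0xCC0C79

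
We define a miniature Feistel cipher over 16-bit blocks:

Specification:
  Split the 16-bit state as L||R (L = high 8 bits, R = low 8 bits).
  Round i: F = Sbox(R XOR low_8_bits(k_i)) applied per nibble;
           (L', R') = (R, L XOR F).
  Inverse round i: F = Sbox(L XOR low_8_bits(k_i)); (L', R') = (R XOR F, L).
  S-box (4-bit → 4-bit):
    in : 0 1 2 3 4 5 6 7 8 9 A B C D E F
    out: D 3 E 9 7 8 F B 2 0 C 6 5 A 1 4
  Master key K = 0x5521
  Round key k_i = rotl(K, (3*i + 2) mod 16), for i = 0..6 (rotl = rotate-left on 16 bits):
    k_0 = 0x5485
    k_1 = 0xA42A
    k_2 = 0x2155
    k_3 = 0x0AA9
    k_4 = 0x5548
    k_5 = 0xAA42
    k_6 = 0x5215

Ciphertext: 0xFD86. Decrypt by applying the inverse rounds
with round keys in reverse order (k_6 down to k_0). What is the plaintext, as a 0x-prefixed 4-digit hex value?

s_0 = ciphertext = 0xFD86
s_1 = InvRound(s_0, k_6) = 0x94FD
s_2 = InvRound(s_1, k_5) = 0x5294
s_3 = InvRound(s_2, k_4) = 0xA852
s_4 = InvRound(s_3, k_3) = 0x81A8
s_5 = InvRound(s_4, k_2) = 0x0F81
s_6 = InvRound(s_5, k_1) = 0x690F
s_7 = InvRound(s_6, k_0) = 0x1A69

0x1A69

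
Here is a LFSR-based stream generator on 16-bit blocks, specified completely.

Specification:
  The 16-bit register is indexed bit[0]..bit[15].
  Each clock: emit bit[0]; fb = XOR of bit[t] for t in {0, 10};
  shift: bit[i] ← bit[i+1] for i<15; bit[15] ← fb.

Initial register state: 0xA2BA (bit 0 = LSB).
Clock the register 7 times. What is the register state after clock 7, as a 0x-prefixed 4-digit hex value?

0x2545

reg_0 = 0xA2BA
clock 1: out=0, reg = 0x515D
clock 2: out=1, reg = 0xA8AE
clock 3: out=0, reg = 0x5457
clock 4: out=1, reg = 0x2A2B
clock 5: out=1, reg = 0x9515
clock 6: out=1, reg = 0x4A8A
clock 7: out=0, reg = 0x2545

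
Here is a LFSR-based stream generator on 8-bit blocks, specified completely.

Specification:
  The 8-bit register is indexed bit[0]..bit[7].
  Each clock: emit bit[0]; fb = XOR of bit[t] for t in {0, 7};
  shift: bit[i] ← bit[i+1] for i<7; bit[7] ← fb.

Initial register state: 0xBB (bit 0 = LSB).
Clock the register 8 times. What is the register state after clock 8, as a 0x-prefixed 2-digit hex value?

0x96

reg_0 = 0xBB
clock 1: out=1, reg = 0x5D
clock 2: out=1, reg = 0xAE
clock 3: out=0, reg = 0xD7
clock 4: out=1, reg = 0x6B
clock 5: out=1, reg = 0xB5
clock 6: out=1, reg = 0x5A
clock 7: out=0, reg = 0x2D
clock 8: out=1, reg = 0x96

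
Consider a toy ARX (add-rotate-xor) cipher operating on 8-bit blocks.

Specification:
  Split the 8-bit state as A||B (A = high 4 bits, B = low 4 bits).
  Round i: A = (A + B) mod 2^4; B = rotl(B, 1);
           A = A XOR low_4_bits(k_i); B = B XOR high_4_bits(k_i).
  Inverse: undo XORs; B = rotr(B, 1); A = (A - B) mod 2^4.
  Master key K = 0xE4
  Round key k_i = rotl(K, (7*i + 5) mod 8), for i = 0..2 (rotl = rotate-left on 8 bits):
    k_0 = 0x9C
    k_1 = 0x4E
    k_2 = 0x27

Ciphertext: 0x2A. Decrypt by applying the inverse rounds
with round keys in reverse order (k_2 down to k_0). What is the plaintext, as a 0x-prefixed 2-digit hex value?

0x7C

s_0 = ciphertext = 0x2A
s_1 = InvRound(s_0, k_2) = 0x14
s_2 = InvRound(s_1, k_1) = 0xF0
s_3 = InvRound(s_2, k_0) = 0x7C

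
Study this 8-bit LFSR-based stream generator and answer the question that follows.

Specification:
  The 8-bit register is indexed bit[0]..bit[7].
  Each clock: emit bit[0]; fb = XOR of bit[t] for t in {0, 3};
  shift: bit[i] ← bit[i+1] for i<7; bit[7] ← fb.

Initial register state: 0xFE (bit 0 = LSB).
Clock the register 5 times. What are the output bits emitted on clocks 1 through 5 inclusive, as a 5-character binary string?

reg_0 = 0xFE
clock 1: out=0, reg = 0xFF
clock 2: out=1, reg = 0x7F
clock 3: out=1, reg = 0x3F
clock 4: out=1, reg = 0x1F
clock 5: out=1, reg = 0x0F

01111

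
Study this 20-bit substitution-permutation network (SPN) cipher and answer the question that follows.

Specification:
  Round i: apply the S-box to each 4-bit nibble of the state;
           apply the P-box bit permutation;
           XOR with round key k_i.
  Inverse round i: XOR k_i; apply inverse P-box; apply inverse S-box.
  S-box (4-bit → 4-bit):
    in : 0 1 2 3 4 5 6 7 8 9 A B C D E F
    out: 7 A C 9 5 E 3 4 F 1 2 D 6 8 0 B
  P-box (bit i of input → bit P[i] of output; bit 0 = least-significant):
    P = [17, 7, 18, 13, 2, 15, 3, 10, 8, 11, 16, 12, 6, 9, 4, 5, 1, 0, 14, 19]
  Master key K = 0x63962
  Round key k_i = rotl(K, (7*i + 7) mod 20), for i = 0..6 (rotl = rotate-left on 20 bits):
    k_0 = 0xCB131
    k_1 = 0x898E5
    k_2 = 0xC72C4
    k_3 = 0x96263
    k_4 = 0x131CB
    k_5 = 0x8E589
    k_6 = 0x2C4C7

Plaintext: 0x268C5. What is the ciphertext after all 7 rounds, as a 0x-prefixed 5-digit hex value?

s_0 = plaintext = 0x268C5
s_1 = Round(s_0, k_0) = 0x14AF9
s_2 = Round(s_1, k_1) = 0x214B0
s_3 = Round(s_2, k_2) = 0x33568
s_4 = Round(s_3, k_3) = 0x6DA85
s_5 = Round(s_4, k_4) = 0x59D64
s_6 = Round(s_5, k_5) = 0x635CC
s_7 = Round(s_6, k_6) = 0x75C2C

0x75C2C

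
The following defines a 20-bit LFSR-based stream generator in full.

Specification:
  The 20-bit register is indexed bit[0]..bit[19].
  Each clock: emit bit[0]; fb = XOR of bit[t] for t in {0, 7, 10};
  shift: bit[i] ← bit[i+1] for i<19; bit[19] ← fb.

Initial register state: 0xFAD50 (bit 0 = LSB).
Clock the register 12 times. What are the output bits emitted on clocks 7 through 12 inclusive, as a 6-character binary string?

101011

reg_0 = 0xFAD50
clock 1: out=0, reg = 0xFD6A8
clock 2: out=0, reg = 0x7EB54
clock 3: out=0, reg = 0x3F5AA
clock 4: out=0, reg = 0x1FAD5
clock 5: out=1, reg = 0x0FD6A
clock 6: out=0, reg = 0x87EB5
clock 7: out=1, reg = 0xC3F5A
clock 8: out=0, reg = 0xE1FAD
clock 9: out=1, reg = 0xF0FD6
clock 10: out=0, reg = 0x787EB
clock 11: out=1, reg = 0xBC3F5
clock 12: out=1, reg = 0x5E1FA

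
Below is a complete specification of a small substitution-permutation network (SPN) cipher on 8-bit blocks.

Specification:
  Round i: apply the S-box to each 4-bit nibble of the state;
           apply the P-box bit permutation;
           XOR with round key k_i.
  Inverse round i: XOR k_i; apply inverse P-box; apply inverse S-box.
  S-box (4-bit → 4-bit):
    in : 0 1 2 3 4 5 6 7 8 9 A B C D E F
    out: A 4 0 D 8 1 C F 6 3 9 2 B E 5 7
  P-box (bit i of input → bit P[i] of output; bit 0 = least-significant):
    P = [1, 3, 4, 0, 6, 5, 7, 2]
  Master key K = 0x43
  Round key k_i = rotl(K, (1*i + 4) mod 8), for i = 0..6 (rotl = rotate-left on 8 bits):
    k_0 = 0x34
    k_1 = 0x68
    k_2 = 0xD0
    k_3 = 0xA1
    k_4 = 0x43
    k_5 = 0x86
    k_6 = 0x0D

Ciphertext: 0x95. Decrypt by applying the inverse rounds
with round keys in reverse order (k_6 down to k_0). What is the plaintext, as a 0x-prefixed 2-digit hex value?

0xBE

s_0 = ciphertext = 0x95
s_1 = InvRound(s_0, k_6) = 0x18
s_2 = InvRound(s_1, k_5) = 0x6F
s_3 = InvRound(s_2, k_4) = 0x0B
s_4 = InvRound(s_3, k_3) = 0x89
s_5 = InvRound(s_4, k_2) = 0x5D
s_6 = InvRound(s_5, k_1) = 0x06
s_7 = InvRound(s_6, k_0) = 0xBE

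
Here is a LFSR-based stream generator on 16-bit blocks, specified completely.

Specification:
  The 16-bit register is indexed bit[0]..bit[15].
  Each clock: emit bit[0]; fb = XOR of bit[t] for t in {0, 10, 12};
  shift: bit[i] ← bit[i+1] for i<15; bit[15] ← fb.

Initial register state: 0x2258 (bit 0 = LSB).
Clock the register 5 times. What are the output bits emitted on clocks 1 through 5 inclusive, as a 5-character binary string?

00011

reg_0 = 0x2258
clock 1: out=0, reg = 0x112C
clock 2: out=0, reg = 0x8896
clock 3: out=0, reg = 0x444B
clock 4: out=1, reg = 0x2225
clock 5: out=1, reg = 0x9112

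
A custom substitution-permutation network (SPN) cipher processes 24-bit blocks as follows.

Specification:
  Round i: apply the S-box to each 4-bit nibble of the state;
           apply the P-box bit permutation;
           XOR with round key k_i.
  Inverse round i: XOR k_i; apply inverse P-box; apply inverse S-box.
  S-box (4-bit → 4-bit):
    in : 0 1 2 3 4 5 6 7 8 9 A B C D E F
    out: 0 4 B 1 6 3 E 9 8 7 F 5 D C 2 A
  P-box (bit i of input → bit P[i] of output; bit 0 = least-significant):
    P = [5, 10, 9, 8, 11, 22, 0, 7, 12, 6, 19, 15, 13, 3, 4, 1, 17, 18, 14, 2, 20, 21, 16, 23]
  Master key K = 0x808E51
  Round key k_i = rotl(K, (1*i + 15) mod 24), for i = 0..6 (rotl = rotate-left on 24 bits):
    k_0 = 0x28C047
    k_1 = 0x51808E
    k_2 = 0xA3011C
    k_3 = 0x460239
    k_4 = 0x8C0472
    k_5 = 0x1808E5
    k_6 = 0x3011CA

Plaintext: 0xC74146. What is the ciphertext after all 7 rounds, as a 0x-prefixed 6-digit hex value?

0x61BD21

s_0 = plaintext = 0xC74146
s_1 = Round(s_0, k_0) = 0xF3C75A
s_2 = Round(s_1, k_1) = 0xB33FBC
s_3 = Round(s_2, k_2) = 0xB0AA7D
s_4 = Round(s_3, k_3) = 0x5FB9E3
s_5 = Round(s_4, k_4) = 0xF03406
s_6 = Round(s_5, k_5) = 0xB02FA5
s_7 = Round(s_6, k_6) = 0x61BD21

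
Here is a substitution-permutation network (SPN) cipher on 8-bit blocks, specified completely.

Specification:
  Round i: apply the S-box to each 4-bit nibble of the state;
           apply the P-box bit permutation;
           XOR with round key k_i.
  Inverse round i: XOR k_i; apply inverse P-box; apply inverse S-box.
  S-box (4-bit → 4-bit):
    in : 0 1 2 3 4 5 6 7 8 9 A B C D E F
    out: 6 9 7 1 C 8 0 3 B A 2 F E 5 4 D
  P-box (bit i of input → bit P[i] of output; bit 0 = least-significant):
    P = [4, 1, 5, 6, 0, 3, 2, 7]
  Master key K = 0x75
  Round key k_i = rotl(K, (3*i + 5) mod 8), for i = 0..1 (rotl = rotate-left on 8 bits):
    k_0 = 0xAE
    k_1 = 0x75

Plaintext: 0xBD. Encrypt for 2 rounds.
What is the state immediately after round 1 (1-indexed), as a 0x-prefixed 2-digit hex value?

0x13

s_0 = plaintext = 0xBD
s_1 = Round(s_0, k_0) = 0x13
s_2 = Round(s_1, k_1) = 0xE4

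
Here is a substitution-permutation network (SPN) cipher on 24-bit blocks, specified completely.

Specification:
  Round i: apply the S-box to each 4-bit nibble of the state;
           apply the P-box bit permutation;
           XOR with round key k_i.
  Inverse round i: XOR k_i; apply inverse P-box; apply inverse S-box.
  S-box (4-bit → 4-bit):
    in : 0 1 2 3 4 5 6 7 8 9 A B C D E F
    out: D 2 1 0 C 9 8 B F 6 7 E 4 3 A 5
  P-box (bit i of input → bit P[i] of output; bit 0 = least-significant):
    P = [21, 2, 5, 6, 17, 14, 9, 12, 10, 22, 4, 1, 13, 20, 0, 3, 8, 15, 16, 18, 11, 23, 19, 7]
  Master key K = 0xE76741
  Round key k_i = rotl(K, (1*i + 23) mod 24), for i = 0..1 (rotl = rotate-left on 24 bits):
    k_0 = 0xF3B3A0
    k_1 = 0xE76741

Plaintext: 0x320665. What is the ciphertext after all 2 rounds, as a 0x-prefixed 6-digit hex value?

0x771B2C

s_0 = plaintext = 0x320665
s_1 = Round(s_0, k_0) = 0xD382EB
s_2 = Round(s_1, k_1) = 0x771B2C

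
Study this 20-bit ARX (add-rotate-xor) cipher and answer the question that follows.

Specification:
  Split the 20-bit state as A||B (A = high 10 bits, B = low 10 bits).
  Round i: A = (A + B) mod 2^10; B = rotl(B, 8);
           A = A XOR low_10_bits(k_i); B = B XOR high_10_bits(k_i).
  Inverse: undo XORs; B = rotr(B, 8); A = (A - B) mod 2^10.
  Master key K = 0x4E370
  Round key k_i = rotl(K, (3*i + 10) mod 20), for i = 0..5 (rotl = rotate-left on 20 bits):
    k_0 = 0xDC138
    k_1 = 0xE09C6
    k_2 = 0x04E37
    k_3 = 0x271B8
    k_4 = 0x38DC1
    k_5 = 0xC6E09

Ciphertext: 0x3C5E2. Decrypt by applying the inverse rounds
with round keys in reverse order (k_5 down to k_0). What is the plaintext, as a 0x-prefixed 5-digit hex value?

s_0 = ciphertext = 0x3C5E2
s_1 = InvRound(s_0, k_5) = 0xC4BE6
s_2 = InvRound(s_1, k_4) = 0xAF017
s_3 = InvRound(s_2, k_3) = 0x3622C
s_4 = InvRound(s_3, k_2) = 0x7C4FE
s_5 = InvRound(s_4, k_1) = 0x911F3
s_6 = InvRound(s_5, k_0) = 0x5BA0E

0x5BA0E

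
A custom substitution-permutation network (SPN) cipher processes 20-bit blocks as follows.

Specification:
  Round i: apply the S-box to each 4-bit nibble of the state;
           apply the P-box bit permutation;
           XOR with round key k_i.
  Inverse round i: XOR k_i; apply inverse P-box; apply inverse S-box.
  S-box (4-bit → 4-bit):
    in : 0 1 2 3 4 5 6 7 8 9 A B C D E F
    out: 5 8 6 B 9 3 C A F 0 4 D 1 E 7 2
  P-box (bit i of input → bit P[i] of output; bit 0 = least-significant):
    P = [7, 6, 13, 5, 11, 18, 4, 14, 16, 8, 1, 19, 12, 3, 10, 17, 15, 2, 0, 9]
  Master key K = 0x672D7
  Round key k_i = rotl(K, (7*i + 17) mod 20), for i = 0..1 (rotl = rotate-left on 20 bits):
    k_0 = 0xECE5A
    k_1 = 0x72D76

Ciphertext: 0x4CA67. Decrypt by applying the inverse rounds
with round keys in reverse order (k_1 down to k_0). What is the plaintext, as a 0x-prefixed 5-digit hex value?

0x495E6

s_0 = ciphertext = 0x4CA67
s_1 = InvRound(s_0, k_1) = 0xB656A
s_2 = InvRound(s_1, k_0) = 0x495E6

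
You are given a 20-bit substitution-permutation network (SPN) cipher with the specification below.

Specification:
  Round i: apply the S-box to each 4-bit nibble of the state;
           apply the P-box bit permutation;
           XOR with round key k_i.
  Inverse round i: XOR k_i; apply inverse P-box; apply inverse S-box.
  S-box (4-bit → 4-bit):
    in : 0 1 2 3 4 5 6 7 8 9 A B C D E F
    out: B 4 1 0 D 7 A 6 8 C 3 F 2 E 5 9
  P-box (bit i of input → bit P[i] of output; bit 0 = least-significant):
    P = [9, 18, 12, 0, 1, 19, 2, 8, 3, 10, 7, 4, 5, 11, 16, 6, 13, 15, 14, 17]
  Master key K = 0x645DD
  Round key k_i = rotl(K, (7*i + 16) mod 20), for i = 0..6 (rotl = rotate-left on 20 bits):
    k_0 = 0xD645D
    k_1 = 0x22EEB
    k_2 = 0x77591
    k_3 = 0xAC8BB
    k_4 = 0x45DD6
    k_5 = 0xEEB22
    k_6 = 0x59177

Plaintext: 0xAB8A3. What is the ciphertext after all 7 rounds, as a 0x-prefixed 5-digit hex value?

s_0 = plaintext = 0xAB8A3
s_1 = Round(s_0, k_0) = 0x4CC2F
s_2 = Round(s_1, k_1) = 0x040E8
s_3 = Round(s_2, k_2) = 0x4D1EE
s_4 = Round(s_3, k_3) = 0x9B27D
s_5 = Round(s_4, k_4) = 0xB05BB
s_6 = Round(s_5, k_5) = 0x014CD
s_7 = Round(s_6, k_6) = 0xA21EE

0xA21EE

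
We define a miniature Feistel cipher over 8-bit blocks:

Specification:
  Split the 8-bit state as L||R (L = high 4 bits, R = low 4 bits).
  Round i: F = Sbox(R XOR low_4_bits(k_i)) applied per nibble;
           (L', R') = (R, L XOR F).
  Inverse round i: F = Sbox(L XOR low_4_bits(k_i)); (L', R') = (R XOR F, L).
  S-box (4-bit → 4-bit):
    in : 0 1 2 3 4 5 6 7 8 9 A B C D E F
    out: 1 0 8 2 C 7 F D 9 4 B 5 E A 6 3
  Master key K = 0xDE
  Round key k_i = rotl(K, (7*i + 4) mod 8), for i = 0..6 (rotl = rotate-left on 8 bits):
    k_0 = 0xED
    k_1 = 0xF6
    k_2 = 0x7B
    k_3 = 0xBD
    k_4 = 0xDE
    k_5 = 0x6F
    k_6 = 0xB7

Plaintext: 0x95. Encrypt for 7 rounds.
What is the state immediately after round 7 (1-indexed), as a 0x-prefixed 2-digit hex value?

0x44

s_0 = plaintext = 0x95
s_1 = Round(s_0, k_0) = 0x50
s_2 = Round(s_1, k_1) = 0x0A
s_3 = Round(s_2, k_2) = 0xA0
s_4 = Round(s_3, k_3) = 0x00
s_5 = Round(s_4, k_4) = 0x06
s_6 = Round(s_5, k_5) = 0x64
s_7 = Round(s_6, k_6) = 0x44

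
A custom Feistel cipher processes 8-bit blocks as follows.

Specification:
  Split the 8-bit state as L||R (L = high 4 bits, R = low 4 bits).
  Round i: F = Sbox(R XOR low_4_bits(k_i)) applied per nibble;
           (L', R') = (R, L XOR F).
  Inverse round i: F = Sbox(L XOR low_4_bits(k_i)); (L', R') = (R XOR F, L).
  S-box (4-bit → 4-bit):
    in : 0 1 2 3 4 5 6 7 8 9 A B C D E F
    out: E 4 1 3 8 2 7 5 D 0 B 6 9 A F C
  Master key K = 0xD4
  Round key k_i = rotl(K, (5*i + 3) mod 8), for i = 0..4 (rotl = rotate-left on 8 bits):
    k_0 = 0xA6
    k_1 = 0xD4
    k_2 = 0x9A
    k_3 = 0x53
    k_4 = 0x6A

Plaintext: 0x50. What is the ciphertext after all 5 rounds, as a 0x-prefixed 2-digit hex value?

0x1E

s_0 = plaintext = 0x50
s_1 = Round(s_0, k_0) = 0x02
s_2 = Round(s_1, k_1) = 0x27
s_3 = Round(s_2, k_2) = 0x78
s_4 = Round(s_3, k_3) = 0x81
s_5 = Round(s_4, k_4) = 0x1E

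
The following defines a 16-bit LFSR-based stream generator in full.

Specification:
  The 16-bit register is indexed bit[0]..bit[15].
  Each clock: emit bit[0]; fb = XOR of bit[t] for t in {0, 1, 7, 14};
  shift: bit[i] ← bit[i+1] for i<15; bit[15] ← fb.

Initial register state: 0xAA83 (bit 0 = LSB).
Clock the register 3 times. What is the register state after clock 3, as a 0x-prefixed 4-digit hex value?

reg_0 = 0xAA83
clock 1: out=1, reg = 0xD541
clock 2: out=1, reg = 0x6AA0
clock 3: out=0, reg = 0x3550

0x3550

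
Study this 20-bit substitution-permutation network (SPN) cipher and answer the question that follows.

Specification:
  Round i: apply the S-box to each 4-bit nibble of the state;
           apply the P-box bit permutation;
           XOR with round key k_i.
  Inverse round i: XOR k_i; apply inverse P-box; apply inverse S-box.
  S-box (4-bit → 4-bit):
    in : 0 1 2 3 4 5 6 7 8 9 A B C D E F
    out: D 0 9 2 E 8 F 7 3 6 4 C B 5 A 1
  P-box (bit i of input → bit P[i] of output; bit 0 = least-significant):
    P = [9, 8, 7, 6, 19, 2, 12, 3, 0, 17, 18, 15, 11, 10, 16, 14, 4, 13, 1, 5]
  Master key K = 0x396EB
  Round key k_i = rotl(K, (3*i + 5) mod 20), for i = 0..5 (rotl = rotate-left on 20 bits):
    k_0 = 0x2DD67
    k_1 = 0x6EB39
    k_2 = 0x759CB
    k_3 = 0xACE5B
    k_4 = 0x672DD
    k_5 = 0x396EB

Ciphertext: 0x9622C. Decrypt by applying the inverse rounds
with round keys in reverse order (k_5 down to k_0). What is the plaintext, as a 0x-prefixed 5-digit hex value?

s_0 = ciphertext = 0x9622C
s_1 = InvRound(s_0, k_5) = 0x9EC7B
s_2 = InvRound(s_1, k_4) = 0xB747D
s_3 = InvRound(s_2, k_3) = 0x4D59F
s_4 = InvRound(s_3, k_2) = 0xF7E35
s_5 = InvRound(s_4, k_1) = 0x19563
s_6 = InvRound(s_5, k_0) = 0x10331

0x10331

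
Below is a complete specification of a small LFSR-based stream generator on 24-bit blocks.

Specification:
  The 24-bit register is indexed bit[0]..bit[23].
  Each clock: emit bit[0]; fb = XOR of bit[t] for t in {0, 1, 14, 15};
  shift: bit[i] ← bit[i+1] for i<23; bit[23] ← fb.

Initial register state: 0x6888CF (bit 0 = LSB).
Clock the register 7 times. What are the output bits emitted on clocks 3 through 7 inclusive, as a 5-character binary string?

11001

reg_0 = 0x6888CF
clock 1: out=1, reg = 0xB44467
clock 2: out=1, reg = 0xDA2233
clock 3: out=1, reg = 0x6D1119
clock 4: out=1, reg = 0xB6888C
clock 5: out=0, reg = 0xDB4446
clock 6: out=0, reg = 0x6DA223
clock 7: out=1, reg = 0xB6D111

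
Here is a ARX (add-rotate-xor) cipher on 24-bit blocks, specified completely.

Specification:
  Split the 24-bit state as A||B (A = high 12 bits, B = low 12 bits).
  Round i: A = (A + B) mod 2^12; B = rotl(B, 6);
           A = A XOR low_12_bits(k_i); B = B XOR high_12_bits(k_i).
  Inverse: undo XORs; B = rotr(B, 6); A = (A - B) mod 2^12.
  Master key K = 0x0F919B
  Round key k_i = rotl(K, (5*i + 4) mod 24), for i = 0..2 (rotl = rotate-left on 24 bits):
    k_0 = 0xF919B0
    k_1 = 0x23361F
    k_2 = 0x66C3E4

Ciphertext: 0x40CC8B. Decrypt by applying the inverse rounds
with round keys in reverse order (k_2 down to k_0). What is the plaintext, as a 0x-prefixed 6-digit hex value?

0xC5DFA6

s_0 = ciphertext = 0x40CC8B
s_1 = InvRound(s_0, k_2) = 0xDFD9EB
s_2 = InvRound(s_1, k_1) = 0x5B362F
s_3 = InvRound(s_2, k_0) = 0xC5DFA6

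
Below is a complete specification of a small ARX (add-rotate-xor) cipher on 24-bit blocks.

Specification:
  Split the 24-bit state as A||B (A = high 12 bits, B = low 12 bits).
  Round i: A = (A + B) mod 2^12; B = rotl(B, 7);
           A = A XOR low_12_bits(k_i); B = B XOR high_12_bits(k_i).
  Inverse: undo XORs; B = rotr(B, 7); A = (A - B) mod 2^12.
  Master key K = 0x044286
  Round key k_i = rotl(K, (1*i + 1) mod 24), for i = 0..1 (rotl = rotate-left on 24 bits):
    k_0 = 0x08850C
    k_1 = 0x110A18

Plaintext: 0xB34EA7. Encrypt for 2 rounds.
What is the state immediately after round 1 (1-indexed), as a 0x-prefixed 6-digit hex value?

0xCD737D

s_0 = plaintext = 0xB34EA7
s_1 = Round(s_0, k_0) = 0xCD737D
s_2 = Round(s_1, k_1) = 0xA4CF8B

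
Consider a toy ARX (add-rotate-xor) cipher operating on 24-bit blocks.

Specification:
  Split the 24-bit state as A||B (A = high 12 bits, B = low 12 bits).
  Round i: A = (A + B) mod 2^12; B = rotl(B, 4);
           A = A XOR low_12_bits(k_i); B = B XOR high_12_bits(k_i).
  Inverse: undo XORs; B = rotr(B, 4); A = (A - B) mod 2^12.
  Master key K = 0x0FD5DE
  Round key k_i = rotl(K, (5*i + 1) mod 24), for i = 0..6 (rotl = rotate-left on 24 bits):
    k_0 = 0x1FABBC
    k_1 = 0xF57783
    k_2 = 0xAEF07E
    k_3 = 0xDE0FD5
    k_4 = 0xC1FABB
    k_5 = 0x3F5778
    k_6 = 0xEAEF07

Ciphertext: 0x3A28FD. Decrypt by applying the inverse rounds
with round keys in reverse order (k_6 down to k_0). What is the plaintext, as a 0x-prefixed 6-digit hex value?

0x43743D

s_0 = ciphertext = 0x3A28FD
s_1 = InvRound(s_0, k_6) = 0x940365
s_2 = InvRound(s_1, k_5) = 0xE2F009
s_3 = InvRound(s_2, k_4) = 0xDD36C1
s_4 = InvRound(s_3, k_3) = 0x0541B2
s_5 = InvRound(s_4, k_2) = 0x275DB5
s_6 = InvRound(s_5, k_1) = 0x3C822E
s_7 = InvRound(s_6, k_0) = 0x43743D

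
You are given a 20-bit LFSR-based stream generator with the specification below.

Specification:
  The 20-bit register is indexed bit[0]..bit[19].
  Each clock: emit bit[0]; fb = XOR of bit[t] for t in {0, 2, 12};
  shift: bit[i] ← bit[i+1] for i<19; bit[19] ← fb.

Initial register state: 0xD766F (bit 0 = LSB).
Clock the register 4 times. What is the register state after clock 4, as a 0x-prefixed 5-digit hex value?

reg_0 = 0xD766F
clock 1: out=1, reg = 0xEBB37
clock 2: out=1, reg = 0xF5D9B
clock 3: out=1, reg = 0x7AECD
clock 4: out=1, reg = 0x3D766

0x3D766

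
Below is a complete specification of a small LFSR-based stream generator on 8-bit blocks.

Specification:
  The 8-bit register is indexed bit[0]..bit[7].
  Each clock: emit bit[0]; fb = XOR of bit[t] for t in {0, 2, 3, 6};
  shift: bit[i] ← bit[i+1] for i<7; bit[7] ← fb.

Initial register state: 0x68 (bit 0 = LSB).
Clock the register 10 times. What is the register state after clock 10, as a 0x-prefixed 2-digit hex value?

0x69

reg_0 = 0x68
clock 1: out=0, reg = 0x34
clock 2: out=0, reg = 0x9A
clock 3: out=0, reg = 0xCD
clock 4: out=1, reg = 0x66
clock 5: out=0, reg = 0x33
clock 6: out=1, reg = 0x99
clock 7: out=1, reg = 0x4C
clock 8: out=0, reg = 0xA6
clock 9: out=0, reg = 0xD3
clock 10: out=1, reg = 0x69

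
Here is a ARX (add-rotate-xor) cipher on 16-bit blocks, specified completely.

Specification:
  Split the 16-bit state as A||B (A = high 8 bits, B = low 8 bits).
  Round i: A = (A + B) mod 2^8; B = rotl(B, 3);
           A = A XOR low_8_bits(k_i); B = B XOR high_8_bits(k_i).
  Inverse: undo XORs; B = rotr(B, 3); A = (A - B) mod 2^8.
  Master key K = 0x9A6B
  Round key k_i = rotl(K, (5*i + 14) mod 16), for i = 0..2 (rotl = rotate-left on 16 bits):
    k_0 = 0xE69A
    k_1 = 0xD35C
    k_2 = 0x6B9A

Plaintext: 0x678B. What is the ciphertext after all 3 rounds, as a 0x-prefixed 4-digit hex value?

s_0 = plaintext = 0x678B
s_1 = Round(s_0, k_0) = 0x68BA
s_2 = Round(s_1, k_1) = 0x7E06
s_3 = Round(s_2, k_2) = 0x1E5B

0x1E5B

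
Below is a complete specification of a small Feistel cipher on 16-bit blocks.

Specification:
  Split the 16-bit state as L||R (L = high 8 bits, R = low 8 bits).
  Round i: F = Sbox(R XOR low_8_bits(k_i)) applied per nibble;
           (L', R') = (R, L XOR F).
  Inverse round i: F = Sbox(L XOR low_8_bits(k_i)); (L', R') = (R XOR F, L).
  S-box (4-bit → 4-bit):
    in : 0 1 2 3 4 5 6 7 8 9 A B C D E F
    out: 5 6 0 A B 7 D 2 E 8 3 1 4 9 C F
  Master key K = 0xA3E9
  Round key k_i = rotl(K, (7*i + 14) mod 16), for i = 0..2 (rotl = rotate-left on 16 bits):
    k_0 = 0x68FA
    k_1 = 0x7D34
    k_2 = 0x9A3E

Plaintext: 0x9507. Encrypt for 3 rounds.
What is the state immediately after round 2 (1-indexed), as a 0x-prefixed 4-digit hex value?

0x6C79

s_0 = plaintext = 0x9507
s_1 = Round(s_0, k_0) = 0x076C
s_2 = Round(s_1, k_1) = 0x6C79
s_3 = Round(s_2, k_2) = 0x79DE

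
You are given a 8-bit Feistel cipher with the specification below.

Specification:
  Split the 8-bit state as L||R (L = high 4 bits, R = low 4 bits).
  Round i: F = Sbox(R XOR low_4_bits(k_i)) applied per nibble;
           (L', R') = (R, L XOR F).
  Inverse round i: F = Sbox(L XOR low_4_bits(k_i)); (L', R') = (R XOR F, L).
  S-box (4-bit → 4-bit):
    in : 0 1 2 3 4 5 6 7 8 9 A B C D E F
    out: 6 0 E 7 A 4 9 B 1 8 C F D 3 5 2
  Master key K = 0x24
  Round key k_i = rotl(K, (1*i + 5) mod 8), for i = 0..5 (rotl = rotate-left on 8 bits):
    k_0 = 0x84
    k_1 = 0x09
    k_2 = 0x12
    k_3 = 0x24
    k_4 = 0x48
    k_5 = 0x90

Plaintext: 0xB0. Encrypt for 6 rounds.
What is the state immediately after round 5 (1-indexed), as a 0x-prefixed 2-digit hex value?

s_0 = plaintext = 0xB0
s_1 = Round(s_0, k_0) = 0x01
s_2 = Round(s_1, k_1) = 0x11
s_3 = Round(s_2, k_2) = 0x16
s_4 = Round(s_3, k_3) = 0x6F
s_5 = Round(s_4, k_4) = 0xFD
s_6 = Round(s_5, k_5) = 0xDC

0xFD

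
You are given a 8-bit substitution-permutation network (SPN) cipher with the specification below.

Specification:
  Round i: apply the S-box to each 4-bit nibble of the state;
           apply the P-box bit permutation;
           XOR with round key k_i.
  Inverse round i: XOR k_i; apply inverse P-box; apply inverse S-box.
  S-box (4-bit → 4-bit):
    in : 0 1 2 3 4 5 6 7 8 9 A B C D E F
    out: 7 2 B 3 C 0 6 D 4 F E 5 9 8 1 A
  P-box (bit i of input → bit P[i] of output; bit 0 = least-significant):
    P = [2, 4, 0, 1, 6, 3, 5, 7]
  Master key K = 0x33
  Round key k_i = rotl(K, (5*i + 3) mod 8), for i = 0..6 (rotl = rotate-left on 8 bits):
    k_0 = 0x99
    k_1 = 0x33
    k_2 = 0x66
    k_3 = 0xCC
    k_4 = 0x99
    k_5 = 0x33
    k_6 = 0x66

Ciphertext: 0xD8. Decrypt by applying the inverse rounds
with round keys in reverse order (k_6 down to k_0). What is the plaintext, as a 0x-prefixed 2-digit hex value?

s_0 = ciphertext = 0xD8
s_1 = InvRound(s_0, k_6) = 0xA2
s_2 = InvRound(s_1, k_5) = 0xD6
s_3 = InvRound(s_2, k_4) = 0x37
s_4 = InvRound(s_3, k_3) = 0x9A
s_5 = InvRound(s_4, k_2) = 0x93
s_6 = InvRound(s_5, k_1) = 0x45
s_7 = InvRound(s_6, k_0) = 0x23

0x23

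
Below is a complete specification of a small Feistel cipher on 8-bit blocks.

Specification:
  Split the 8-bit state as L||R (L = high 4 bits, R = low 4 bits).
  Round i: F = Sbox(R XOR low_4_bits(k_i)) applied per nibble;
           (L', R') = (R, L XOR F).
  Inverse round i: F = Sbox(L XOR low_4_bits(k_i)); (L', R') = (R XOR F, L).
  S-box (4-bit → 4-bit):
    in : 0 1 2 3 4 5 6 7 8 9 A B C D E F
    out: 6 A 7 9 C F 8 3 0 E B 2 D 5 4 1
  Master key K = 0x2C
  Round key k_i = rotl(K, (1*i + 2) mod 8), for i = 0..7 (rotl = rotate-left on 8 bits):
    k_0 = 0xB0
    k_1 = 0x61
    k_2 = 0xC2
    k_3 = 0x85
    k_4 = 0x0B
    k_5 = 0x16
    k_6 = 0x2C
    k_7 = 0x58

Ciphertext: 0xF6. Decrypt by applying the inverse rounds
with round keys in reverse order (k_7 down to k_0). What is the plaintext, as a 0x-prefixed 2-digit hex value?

0x86

s_0 = ciphertext = 0xF6
s_1 = InvRound(s_0, k_7) = 0x5F
s_2 = InvRound(s_1, k_6) = 0x15
s_3 = InvRound(s_2, k_5) = 0x61
s_4 = InvRound(s_3, k_4) = 0x46
s_5 = InvRound(s_4, k_3) = 0xC4
s_6 = InvRound(s_5, k_2) = 0x0C
s_7 = InvRound(s_6, k_1) = 0x60
s_8 = InvRound(s_7, k_0) = 0x86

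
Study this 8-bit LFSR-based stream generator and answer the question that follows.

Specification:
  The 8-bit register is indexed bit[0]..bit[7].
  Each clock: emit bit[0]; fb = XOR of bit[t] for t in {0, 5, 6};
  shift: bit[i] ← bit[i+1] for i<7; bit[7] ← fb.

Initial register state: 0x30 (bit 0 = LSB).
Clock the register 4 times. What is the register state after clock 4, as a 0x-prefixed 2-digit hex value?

reg_0 = 0x30
clock 1: out=0, reg = 0x98
clock 2: out=0, reg = 0x4C
clock 3: out=0, reg = 0xA6
clock 4: out=0, reg = 0xD3

0xD3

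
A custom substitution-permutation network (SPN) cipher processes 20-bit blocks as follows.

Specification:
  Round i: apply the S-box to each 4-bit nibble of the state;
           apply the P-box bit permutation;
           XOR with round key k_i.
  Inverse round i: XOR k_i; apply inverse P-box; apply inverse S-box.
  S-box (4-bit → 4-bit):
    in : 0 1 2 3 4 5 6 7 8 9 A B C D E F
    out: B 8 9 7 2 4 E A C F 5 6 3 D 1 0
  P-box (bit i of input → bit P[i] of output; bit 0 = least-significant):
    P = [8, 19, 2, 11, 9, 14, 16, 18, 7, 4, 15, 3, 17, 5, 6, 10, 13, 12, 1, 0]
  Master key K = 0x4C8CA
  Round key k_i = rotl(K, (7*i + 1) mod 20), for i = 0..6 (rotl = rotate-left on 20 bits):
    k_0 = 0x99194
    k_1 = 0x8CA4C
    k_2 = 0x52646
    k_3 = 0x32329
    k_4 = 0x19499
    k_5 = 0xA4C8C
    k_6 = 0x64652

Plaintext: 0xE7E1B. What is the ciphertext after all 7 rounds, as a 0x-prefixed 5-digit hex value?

0x9E1D4

s_0 = plaintext = 0xE7E1B
s_1 = Round(s_0, k_0) = 0x5B530
s_2 = Round(s_1, k_1) = 0x1012E
s_3 = Round(s_2, k_2) = 0x3216F
s_4 = Round(s_3, k_3) = 0x45723
s_5 = Round(s_4, k_4) = 0xD87C5
s_6 = Round(s_5, k_5) = 0xA2AD3
s_7 = Round(s_6, k_6) = 0x9E1D4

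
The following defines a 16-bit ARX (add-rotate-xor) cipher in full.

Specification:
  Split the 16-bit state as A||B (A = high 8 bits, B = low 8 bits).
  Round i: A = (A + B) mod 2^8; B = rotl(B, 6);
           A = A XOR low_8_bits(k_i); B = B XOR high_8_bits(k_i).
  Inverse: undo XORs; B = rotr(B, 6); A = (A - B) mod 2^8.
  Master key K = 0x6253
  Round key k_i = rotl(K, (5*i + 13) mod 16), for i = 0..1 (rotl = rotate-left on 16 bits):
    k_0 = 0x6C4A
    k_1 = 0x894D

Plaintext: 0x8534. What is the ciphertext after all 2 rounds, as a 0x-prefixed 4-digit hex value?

0x19D1

s_0 = plaintext = 0x8534
s_1 = Round(s_0, k_0) = 0xF361
s_2 = Round(s_1, k_1) = 0x19D1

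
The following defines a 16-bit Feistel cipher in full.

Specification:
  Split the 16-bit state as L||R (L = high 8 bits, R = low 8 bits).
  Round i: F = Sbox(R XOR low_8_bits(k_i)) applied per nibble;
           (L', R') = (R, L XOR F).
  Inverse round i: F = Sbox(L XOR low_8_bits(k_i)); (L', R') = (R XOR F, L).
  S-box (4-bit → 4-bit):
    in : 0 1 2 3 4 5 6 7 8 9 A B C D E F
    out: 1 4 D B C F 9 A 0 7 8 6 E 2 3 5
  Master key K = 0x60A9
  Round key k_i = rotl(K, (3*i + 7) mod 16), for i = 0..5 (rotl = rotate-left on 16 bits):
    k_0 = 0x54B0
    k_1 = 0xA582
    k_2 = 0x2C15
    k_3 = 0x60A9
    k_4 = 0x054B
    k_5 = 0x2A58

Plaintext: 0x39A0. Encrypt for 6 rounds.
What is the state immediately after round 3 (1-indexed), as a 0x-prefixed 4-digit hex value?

0xF84A

s_0 = plaintext = 0x39A0
s_1 = Round(s_0, k_0) = 0xA078
s_2 = Round(s_1, k_1) = 0x78F8
s_3 = Round(s_2, k_2) = 0xF84A
s_4 = Round(s_3, k_3) = 0x4AC3
s_5 = Round(s_4, k_4) = 0xC34A
s_6 = Round(s_5, k_5) = 0x4A8E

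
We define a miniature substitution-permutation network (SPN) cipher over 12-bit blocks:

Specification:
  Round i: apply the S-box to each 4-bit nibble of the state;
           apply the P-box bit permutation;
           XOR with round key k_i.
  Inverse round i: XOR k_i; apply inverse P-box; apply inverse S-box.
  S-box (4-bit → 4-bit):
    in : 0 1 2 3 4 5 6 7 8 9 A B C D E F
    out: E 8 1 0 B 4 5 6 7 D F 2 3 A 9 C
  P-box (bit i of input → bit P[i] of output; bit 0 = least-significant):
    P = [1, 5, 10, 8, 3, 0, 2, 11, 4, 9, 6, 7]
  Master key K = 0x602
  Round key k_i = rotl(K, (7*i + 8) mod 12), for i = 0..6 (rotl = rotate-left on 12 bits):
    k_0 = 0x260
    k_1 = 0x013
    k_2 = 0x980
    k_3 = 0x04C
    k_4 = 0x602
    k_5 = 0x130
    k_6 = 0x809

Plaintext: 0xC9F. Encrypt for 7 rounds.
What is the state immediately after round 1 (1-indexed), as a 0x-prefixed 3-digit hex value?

s_0 = plaintext = 0xC9F
s_1 = Round(s_0, k_0) = 0xD7C
s_2 = Round(s_1, k_1) = 0x2B4
s_3 = Round(s_2, k_2) = 0x8B3
s_4 = Round(s_3, k_3) = 0x21D
s_5 = Round(s_4, k_4) = 0xF32
s_6 = Round(s_5, k_5) = 0x1F2
s_7 = Round(s_6, k_6) = 0x08F

0xD7C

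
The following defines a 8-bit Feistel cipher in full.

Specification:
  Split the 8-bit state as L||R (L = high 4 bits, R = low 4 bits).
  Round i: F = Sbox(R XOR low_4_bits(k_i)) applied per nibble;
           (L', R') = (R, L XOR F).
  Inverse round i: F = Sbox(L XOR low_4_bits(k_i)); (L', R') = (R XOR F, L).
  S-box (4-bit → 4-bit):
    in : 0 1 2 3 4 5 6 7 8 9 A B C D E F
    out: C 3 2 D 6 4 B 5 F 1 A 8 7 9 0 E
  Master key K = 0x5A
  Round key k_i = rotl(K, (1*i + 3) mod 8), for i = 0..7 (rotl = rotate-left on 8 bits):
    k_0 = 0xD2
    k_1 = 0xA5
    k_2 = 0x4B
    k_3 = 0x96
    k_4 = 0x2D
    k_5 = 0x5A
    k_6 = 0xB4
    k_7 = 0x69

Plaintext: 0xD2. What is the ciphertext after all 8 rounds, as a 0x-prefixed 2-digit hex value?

s_0 = plaintext = 0xD2
s_1 = Round(s_0, k_0) = 0x21
s_2 = Round(s_1, k_1) = 0x14
s_3 = Round(s_2, k_2) = 0x4F
s_4 = Round(s_3, k_3) = 0xF5
s_5 = Round(s_4, k_4) = 0x50
s_6 = Round(s_5, k_5) = 0x0F
s_7 = Round(s_6, k_6) = 0xF8
s_8 = Round(s_7, k_7) = 0x8C

0x8C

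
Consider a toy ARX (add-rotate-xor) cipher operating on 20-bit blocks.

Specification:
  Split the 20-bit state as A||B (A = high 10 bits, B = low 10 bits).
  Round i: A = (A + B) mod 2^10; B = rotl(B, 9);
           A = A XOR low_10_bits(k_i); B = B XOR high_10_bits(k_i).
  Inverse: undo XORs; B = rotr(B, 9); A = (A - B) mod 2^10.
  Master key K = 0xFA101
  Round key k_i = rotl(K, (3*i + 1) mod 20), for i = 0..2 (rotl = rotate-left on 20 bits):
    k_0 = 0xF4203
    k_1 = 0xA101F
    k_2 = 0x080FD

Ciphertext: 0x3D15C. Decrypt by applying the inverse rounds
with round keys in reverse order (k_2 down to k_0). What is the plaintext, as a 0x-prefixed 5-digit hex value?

s_0 = ciphertext = 0x3D15C
s_1 = InvRound(s_0, k_2) = 0x446F8
s_2 = InvRound(s_1, k_1) = 0x058F8
s_3 = InvRound(s_2, k_0) = 0xF1251

0xF1251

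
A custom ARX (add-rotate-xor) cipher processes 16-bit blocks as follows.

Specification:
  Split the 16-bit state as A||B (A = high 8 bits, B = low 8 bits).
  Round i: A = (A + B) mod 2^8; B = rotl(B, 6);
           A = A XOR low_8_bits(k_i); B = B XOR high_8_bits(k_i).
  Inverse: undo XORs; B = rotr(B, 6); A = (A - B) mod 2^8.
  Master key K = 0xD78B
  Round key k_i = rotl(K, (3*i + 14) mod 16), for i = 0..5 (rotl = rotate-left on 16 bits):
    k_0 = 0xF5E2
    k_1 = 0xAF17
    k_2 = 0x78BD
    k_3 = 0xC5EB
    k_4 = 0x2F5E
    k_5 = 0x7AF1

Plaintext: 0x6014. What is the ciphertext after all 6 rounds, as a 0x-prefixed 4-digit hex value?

0xC49F

s_0 = plaintext = 0x6014
s_1 = Round(s_0, k_0) = 0x96F0
s_2 = Round(s_1, k_1) = 0x9193
s_3 = Round(s_2, k_2) = 0x999C
s_4 = Round(s_3, k_3) = 0xDEE2
s_5 = Round(s_4, k_4) = 0x9E97
s_6 = Round(s_5, k_5) = 0xC49F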